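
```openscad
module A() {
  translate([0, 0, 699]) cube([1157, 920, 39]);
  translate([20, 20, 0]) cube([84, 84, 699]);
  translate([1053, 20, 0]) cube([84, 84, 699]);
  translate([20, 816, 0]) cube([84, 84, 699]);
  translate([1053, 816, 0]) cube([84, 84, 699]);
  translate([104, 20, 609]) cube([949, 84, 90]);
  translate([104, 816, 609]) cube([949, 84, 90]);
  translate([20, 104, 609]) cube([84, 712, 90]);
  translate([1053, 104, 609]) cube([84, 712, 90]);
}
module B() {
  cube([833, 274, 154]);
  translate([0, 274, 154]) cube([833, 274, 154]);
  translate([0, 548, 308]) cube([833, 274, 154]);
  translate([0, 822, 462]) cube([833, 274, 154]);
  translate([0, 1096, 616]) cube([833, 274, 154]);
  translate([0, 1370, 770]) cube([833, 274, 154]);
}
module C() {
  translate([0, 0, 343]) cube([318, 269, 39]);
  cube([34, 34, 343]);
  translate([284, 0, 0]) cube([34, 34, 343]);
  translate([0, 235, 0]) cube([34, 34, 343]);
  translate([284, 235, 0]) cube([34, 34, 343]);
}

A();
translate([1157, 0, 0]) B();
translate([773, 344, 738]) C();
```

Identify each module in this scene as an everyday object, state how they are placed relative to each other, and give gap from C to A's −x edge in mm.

The stool's min-x is at 773; the table's min-x is 0; gap = 773 mm.

A is a table. B is a staircase. C is a stool. The staircase is against the table's +x side, with their −y faces flush. The stool is on top of the table. The gap from the stool to the table's −x edge is 773 mm.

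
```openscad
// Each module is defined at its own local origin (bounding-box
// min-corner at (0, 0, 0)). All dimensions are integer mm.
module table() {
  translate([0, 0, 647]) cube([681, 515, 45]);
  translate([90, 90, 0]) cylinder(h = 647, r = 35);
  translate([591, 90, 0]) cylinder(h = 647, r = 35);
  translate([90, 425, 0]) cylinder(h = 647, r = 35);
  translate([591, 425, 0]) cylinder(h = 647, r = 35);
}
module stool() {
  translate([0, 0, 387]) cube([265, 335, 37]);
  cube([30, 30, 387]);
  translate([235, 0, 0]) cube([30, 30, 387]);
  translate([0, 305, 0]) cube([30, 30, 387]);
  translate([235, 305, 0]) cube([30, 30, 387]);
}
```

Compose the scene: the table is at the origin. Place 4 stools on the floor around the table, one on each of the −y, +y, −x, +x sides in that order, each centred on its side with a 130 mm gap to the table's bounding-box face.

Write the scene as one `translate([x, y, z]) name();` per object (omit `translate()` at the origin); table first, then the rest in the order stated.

table();
translate([208, -465, 0]) stool();
translate([208, 645, 0]) stool();
translate([-395, 90, 0]) stool();
translate([811, 90, 0]) stool();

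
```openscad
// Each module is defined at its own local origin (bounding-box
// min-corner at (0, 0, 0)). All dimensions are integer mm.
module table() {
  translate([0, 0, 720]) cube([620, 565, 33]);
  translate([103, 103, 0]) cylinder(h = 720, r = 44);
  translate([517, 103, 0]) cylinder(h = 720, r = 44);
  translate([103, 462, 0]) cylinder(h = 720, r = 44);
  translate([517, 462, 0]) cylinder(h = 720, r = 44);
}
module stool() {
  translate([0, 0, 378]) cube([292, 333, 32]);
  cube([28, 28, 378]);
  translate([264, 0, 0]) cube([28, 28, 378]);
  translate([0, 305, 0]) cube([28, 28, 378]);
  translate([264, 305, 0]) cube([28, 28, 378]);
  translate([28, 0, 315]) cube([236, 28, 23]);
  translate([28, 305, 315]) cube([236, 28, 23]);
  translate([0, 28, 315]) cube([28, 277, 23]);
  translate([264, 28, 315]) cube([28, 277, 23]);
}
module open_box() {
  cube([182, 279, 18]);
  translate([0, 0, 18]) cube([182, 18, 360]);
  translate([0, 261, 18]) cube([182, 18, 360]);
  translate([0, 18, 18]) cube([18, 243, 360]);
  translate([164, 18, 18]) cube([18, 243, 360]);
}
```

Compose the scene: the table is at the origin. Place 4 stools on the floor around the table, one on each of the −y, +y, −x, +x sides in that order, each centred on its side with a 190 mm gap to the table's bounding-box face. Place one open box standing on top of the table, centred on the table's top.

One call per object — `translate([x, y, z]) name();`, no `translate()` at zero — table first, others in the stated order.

table();
translate([164, -523, 0]) stool();
translate([164, 755, 0]) stool();
translate([-482, 116, 0]) stool();
translate([810, 116, 0]) stool();
translate([219, 143, 753]) open_box();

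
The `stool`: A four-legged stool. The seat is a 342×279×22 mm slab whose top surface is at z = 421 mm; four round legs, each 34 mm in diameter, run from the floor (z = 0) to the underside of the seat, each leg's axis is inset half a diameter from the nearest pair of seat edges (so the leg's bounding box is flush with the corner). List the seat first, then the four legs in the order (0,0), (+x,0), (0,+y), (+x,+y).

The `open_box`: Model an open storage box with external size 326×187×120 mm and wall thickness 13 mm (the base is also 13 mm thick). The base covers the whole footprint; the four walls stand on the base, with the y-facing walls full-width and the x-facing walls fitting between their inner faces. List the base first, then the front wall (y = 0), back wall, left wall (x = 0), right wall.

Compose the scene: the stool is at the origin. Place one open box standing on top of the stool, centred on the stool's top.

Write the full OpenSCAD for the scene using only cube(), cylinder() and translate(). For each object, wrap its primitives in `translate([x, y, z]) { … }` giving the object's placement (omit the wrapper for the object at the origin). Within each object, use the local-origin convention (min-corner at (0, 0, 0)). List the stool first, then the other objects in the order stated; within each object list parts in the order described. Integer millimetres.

translate([0, 0, 399]) cube([342, 279, 22]);
translate([17, 17, 0]) cylinder(h = 399, r = 17);
translate([325, 17, 0]) cylinder(h = 399, r = 17);
translate([17, 262, 0]) cylinder(h = 399, r = 17);
translate([325, 262, 0]) cylinder(h = 399, r = 17);
translate([8, 46, 421]) {
  cube([326, 187, 13]);
  translate([0, 0, 13]) cube([326, 13, 107]);
  translate([0, 174, 13]) cube([326, 13, 107]);
  translate([0, 13, 13]) cube([13, 161, 107]);
  translate([313, 13, 13]) cube([13, 161, 107]);
}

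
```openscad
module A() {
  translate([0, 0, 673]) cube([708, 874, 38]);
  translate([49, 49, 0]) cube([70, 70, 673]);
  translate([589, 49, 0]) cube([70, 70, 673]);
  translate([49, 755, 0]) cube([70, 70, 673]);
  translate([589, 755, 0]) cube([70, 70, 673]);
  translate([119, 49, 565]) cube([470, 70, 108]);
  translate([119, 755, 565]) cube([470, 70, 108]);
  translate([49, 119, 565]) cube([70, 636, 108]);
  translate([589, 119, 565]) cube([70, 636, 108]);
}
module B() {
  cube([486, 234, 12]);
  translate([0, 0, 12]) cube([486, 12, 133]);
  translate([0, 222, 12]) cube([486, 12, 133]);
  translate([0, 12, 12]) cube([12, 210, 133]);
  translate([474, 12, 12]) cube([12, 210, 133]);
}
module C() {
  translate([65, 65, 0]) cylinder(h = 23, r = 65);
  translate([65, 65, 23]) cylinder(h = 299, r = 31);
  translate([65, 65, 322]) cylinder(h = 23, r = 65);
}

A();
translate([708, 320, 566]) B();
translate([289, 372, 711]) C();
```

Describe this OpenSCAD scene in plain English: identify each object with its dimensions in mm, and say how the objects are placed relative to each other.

A is a rectangular dining table. The top is 708×874×38 mm with its upper surface at z = 711 mm. It stands on four 70×70 mm square legs, each inset 49 mm from the nearest pair of top edges, running from the floor to the underside of the top. Four apron rails, 70 mm thick and 108 mm tall, run between adjacent legs with their top edges flush with the underside of the top and their outer faces flush with the legs' outer faces.

B is an open storage box with external size 486×234×145 mm and wall thickness 12 mm (the base is also 12 mm thick). The base covers the whole footprint; the four walls stand on the base, with the y-facing walls full-width and the x-facing walls fitting between their inner faces.

C is a spool: two coaxial disc flanges of radius 65 mm and thickness 23 mm, joined by a core cylinder of radius 31 mm and height 299 mm. The lower flange rests on z = 0 and the three cylinders share a vertical axis.

The open box is beside the table with their tops flush at z = 711. The spool is on top of the table, centred.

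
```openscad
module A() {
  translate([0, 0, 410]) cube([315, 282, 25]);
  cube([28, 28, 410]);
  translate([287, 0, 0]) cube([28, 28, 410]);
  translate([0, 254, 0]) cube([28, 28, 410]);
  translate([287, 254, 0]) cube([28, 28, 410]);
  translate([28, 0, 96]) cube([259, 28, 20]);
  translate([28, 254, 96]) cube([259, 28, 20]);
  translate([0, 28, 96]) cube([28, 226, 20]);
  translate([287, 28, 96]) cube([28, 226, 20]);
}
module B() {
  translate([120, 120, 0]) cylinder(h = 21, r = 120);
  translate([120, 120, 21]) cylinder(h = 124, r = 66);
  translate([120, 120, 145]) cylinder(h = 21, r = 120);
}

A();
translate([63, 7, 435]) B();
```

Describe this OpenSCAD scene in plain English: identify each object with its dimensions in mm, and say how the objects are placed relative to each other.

A is a four-legged stool. The seat is a 315×282×25 mm slab whose top surface is at z = 435 mm; four square legs, each 28×28 mm in cross-section, run from the floor (z = 0) to the underside of the seat, each flush with a corner of the seat. Four stretchers, 28 mm wide and 20 mm tall, connect adjacent legs with their undersides at z = 96 mm, each running between the inner faces of the legs it joins and aligned with the legs' outer faces on the other axis.

B is a spool: two coaxial disc flanges of radius 120 mm and thickness 21 mm, joined by a core cylinder of radius 66 mm and height 124 mm. The lower flange rests on z = 0 and the three cylinders share a vertical axis.

The spool is on top of the stool.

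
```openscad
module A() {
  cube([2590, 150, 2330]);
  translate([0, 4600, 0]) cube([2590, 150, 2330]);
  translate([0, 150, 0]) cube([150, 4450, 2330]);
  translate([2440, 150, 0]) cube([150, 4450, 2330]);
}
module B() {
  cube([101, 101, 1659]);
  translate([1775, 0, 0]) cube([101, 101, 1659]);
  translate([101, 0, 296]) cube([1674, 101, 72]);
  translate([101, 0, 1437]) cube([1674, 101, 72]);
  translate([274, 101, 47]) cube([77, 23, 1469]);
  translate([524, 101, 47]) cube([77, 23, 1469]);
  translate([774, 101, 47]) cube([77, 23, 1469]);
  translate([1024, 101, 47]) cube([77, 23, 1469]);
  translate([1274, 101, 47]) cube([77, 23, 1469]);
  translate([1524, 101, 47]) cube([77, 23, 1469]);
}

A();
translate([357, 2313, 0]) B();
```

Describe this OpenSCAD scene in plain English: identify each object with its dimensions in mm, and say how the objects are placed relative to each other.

A is a box-shaped house frame (walls only): outside footprint 2590×4750 mm, wall height 2330 mm, wall thickness 150 mm. The two y-facing walls run the full x-width; the two x-facing walls fit between the inner faces of the y-facing walls.

B is a fence section. Two 101×101 mm posts, 1659 mm tall, stand on the floor with a clear span of 1674 mm between their inner faces. Two horizontal rails of 101×72 mm section span the gap between the posts with their undersides at z = 296 mm and z = 1437 mm, flush with the posts' −y face. 6 pickets, each 77 mm wide, 23 mm thick and 1469 mm tall, are fixed to the +y face of the rails with their bottoms at z = 47 mm, evenly spaced across the span with equal gaps (rounded down to the nearest mm) at the −x end and between each pair — any rounding remainder accumulates at the +x end.

The fence section sits inside the house frame, centred.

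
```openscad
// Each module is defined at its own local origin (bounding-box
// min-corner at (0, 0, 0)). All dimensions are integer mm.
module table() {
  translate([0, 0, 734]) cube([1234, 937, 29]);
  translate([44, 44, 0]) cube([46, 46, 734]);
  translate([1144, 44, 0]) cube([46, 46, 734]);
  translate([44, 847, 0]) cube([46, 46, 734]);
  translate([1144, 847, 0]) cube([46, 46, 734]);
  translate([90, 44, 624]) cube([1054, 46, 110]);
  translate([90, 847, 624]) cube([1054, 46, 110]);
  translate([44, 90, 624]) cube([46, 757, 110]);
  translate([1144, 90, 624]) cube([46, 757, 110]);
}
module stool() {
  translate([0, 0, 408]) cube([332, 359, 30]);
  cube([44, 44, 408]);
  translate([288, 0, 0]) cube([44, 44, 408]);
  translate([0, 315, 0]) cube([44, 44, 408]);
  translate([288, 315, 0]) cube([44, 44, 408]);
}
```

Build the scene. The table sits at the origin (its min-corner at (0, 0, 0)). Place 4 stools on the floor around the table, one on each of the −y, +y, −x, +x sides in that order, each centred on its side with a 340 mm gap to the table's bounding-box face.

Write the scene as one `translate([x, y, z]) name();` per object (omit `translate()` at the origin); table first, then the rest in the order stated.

table();
translate([451, -699, 0]) stool();
translate([451, 1277, 0]) stool();
translate([-672, 289, 0]) stool();
translate([1574, 289, 0]) stool();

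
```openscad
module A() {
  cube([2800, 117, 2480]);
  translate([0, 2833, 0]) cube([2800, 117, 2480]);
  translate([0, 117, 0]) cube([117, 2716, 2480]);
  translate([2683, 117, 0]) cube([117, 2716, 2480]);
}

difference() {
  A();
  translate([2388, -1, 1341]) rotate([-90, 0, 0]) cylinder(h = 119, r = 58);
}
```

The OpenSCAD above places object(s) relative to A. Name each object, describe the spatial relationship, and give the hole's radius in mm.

The subtracted cylinder has r = 58 mm.

A is a house frame. The house frame has a circular hole through its front wall. The hole's radius is 58 mm.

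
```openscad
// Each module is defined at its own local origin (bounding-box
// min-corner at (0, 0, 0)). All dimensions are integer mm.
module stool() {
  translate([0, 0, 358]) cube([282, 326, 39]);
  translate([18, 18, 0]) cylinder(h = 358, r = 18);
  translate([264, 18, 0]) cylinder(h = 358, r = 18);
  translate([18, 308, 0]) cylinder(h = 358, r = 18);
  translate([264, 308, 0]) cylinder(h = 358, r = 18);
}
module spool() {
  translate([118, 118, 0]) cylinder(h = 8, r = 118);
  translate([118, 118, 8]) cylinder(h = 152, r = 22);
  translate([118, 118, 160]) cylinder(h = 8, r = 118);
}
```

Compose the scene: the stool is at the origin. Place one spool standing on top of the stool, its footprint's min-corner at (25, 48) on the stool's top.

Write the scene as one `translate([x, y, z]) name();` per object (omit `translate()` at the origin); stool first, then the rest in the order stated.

stool();
translate([25, 48, 397]) spool();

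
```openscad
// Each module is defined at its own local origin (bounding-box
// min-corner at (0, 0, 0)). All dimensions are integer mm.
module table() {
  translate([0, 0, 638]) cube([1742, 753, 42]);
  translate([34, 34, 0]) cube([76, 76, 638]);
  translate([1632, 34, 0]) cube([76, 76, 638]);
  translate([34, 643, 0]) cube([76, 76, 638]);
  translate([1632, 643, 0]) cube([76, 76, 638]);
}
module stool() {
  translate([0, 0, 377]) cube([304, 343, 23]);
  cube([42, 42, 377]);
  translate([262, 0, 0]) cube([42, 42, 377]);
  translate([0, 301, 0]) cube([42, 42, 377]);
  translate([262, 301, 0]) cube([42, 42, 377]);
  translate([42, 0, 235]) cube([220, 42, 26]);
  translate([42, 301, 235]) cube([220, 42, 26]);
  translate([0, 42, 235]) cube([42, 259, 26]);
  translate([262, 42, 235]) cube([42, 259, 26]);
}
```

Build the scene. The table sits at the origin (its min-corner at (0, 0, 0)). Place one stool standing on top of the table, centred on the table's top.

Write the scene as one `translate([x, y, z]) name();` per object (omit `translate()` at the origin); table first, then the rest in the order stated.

table();
translate([719, 205, 680]) stool();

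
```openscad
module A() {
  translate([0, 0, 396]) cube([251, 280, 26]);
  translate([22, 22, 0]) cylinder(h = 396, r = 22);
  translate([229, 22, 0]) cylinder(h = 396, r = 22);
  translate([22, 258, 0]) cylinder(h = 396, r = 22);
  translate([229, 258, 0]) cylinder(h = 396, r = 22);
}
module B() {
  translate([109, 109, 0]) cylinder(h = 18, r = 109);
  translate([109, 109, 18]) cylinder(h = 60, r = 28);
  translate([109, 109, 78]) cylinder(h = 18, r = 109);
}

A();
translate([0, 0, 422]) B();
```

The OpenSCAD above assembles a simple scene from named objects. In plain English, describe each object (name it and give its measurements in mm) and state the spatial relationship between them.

A is a simple wooden stool: a rectangular seat 251 mm (x) by 280 mm (y), 26 mm thick, top face at z = 422 mm, on four round legs, each 44 mm in diameter. The legs rest on z = 0, each leg's axis is inset half a diameter from the nearest pair of seat edges (so the leg's bounding box is flush with the corner).

B is a spool: two coaxial disc flanges of radius 109 mm and thickness 18 mm, joined by a core cylinder of radius 28 mm and height 60 mm. The lower flange rests on z = 0 and the three cylinders share a vertical axis.

The spool is on top of the stool.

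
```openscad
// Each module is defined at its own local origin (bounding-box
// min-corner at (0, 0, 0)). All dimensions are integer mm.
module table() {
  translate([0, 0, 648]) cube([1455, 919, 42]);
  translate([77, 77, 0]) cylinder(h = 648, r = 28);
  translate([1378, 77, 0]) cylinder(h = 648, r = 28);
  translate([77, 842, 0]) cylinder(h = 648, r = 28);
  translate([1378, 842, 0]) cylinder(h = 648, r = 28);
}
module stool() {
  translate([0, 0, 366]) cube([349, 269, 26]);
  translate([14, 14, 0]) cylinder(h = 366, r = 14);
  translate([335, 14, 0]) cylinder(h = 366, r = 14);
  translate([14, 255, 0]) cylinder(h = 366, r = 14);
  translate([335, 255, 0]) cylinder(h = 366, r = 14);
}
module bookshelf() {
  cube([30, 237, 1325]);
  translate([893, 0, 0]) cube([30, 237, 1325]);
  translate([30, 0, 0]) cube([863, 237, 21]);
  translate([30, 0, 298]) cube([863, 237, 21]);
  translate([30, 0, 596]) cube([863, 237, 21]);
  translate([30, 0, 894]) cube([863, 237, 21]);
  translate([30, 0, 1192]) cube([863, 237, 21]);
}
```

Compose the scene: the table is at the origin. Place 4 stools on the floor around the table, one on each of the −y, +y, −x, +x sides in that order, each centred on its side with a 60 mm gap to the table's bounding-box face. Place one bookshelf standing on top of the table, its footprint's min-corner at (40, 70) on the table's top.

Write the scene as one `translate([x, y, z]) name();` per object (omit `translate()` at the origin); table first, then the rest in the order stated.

table();
translate([553, -329, 0]) stool();
translate([553, 979, 0]) stool();
translate([-409, 325, 0]) stool();
translate([1515, 325, 0]) stool();
translate([40, 70, 690]) bookshelf();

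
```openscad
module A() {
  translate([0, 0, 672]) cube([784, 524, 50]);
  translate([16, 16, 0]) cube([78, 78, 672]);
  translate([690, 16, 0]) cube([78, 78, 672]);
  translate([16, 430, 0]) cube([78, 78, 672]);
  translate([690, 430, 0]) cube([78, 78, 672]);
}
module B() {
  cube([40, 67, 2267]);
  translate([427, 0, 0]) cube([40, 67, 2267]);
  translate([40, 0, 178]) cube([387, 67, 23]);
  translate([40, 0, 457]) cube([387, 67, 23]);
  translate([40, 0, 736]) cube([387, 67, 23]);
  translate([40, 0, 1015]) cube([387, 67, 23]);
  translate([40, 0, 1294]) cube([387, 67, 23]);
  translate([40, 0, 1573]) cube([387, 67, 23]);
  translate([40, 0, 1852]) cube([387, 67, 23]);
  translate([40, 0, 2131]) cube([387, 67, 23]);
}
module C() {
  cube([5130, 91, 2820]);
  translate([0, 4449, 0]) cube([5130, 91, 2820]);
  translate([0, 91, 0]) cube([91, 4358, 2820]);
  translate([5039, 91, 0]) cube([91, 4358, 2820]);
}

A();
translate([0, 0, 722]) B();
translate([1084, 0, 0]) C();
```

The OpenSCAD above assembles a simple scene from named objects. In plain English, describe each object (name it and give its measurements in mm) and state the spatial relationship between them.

A is a table with a 784×524 mm rectangular top, 50 mm thick, top surface at z = 722 mm, supported by four 78×78 mm square legs, each inset 16 mm from the nearest pair of top edges, running from the floor.

B is a wooden ladder with two side rails of 40×67 mm section and 2267 mm height, set 467 mm apart overall. Between them run 8 rectangular rungs (67 mm deep, 23 mm thick), front faces flush with the rails' −y face. The bottom of the first rung is 178 mm above the floor and each subsequent rung is 279 mm higher than the one below.

C is a box-shaped house frame (walls only): outside footprint 5130×4540 mm, wall height 2820 mm, wall thickness 91 mm. The two y-facing walls run the full x-width; the two x-facing walls fit between the inner faces of the y-facing walls.

The ladder is on top of the table. The house frame is on the floor beside the table on its +x side.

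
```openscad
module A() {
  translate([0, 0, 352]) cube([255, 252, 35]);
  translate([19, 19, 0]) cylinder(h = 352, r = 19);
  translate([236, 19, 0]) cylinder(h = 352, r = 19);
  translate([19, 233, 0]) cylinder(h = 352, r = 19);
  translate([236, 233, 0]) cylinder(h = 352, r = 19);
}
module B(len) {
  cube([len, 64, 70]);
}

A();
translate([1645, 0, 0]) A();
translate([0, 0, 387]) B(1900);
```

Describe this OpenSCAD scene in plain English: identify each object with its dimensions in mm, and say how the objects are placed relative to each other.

A is a four-legged stool. The seat is a 255×252×35 mm slab whose top surface is at z = 387 mm; four round legs, each 38 mm in diameter, run from the floor (z = 0) to the underside of the seat, each leg's axis is inset half a diameter from the nearest pair of seat edges (so the leg's bounding box is flush with the corner).

B is a rectangular beam 1900 mm long (x), 64 mm deep (y), 70 mm thick (z).

The beam spans the tops of two stools placed 1390 mm apart, resting at z = 387 mm.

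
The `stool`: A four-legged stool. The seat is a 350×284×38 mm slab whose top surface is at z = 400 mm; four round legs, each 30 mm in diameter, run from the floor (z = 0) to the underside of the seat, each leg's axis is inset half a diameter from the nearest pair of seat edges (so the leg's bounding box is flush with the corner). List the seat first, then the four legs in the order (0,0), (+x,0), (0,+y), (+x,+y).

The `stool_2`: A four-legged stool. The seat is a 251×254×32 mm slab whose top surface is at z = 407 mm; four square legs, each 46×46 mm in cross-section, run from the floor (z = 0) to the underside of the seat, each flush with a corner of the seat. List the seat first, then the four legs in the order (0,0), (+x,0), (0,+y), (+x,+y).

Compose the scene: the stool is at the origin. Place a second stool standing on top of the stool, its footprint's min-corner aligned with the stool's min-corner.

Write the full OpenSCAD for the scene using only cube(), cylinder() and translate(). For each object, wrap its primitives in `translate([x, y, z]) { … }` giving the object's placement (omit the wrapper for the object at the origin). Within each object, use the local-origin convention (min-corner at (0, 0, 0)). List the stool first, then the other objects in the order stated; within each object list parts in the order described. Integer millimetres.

translate([0, 0, 362]) cube([350, 284, 38]);
translate([15, 15, 0]) cylinder(h = 362, r = 15);
translate([335, 15, 0]) cylinder(h = 362, r = 15);
translate([15, 269, 0]) cylinder(h = 362, r = 15);
translate([335, 269, 0]) cylinder(h = 362, r = 15);
translate([0, 0, 400]) {
  translate([0, 0, 375]) cube([251, 254, 32]);
  cube([46, 46, 375]);
  translate([205, 0, 0]) cube([46, 46, 375]);
  translate([0, 208, 0]) cube([46, 46, 375]);
  translate([205, 208, 0]) cube([46, 46, 375]);
}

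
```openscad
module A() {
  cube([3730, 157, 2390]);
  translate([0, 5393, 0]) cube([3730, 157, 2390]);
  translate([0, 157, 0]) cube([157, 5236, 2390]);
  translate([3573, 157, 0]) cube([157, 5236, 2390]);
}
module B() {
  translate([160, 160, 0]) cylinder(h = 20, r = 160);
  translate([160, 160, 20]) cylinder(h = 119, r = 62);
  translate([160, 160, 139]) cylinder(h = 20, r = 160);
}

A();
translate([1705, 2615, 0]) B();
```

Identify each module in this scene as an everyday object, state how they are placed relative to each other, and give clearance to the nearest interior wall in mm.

A is a house frame. B is a spool. The spool sits inside the house frame, centred. The clearance to the nearest interior wall is 1548 mm.

Clearances: x = 1548, y = 2458; minimum 1548 mm.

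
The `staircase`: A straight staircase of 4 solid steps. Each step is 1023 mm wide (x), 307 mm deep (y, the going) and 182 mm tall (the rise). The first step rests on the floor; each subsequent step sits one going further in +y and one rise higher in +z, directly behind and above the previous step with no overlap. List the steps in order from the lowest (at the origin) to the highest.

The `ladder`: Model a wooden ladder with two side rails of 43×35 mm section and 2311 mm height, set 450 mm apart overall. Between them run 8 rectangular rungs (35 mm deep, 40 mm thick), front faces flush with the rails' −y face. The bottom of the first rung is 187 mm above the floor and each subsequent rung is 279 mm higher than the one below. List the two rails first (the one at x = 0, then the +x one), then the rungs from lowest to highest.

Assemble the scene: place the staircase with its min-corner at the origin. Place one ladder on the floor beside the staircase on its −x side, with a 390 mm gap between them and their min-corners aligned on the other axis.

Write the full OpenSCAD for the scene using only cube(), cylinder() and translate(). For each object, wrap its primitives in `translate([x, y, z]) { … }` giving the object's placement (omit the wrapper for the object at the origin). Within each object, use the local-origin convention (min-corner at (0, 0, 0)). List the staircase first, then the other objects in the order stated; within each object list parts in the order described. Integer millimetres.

cube([1023, 307, 182]);
translate([0, 307, 182]) cube([1023, 307, 182]);
translate([0, 614, 364]) cube([1023, 307, 182]);
translate([0, 921, 546]) cube([1023, 307, 182]);
translate([-840, 0, 0]) {
  cube([43, 35, 2311]);
  translate([407, 0, 0]) cube([43, 35, 2311]);
  translate([43, 0, 187]) cube([364, 35, 40]);
  translate([43, 0, 466]) cube([364, 35, 40]);
  translate([43, 0, 745]) cube([364, 35, 40]);
  translate([43, 0, 1024]) cube([364, 35, 40]);
  translate([43, 0, 1303]) cube([364, 35, 40]);
  translate([43, 0, 1582]) cube([364, 35, 40]);
  translate([43, 0, 1861]) cube([364, 35, 40]);
  translate([43, 0, 2140]) cube([364, 35, 40]);
}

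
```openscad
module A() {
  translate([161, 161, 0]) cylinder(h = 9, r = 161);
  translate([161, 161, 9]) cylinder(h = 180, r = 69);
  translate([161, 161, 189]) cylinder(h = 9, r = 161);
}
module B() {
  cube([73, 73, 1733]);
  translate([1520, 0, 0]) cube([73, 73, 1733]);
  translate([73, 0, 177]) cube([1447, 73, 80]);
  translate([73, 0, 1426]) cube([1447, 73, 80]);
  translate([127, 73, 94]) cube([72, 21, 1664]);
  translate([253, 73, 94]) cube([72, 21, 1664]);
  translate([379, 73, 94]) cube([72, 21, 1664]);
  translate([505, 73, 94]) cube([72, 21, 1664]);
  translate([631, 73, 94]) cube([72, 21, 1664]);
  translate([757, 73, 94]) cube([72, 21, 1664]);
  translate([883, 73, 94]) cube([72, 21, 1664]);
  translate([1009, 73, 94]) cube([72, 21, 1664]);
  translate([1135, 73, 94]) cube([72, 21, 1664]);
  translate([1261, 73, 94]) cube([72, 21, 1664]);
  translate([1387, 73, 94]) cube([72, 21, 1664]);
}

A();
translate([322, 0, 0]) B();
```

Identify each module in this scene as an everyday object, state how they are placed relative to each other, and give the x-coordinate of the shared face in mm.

A is a spool. B is a fence section. The fence section is against the spool's +x side, with their −y faces flush. The x-coordinate of the shared face is 322 mm.

The spool's +x face and the fence section's −x face are both at x = 322 mm.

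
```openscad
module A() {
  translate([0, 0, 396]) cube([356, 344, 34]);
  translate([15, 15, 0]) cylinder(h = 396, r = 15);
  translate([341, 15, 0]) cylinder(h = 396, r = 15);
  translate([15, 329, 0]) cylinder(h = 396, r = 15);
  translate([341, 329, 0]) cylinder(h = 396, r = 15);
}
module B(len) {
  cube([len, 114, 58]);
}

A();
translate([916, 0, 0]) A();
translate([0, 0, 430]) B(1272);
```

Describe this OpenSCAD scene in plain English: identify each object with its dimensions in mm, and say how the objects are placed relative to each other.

A is a simple wooden stool: a rectangular seat 356 mm (x) by 344 mm (y), 34 mm thick, top face at z = 430 mm, on four round legs, each 30 mm in diameter. The legs rest on z = 0, each leg's axis is inset half a diameter from the nearest pair of seat edges (so the leg's bounding box is flush with the corner).

B is a rectangular beam 1272 mm long (x), 114 mm deep (y), 58 mm thick (z).

The beam spans the tops of two stools placed 560 mm apart, resting at z = 430 mm.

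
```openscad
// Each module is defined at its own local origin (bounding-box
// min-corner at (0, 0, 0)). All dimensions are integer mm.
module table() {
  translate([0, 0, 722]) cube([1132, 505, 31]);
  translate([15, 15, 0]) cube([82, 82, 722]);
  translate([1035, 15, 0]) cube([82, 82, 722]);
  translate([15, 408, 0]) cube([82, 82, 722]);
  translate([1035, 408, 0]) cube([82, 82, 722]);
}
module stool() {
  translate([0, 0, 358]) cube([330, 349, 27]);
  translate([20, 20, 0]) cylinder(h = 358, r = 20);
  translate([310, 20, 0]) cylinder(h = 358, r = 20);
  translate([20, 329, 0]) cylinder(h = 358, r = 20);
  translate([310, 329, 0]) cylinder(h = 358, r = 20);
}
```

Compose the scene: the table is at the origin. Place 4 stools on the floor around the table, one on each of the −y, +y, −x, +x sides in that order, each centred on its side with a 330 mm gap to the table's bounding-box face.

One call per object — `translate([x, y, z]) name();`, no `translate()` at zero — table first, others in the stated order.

table();
translate([401, -679, 0]) stool();
translate([401, 835, 0]) stool();
translate([-660, 78, 0]) stool();
translate([1462, 78, 0]) stool();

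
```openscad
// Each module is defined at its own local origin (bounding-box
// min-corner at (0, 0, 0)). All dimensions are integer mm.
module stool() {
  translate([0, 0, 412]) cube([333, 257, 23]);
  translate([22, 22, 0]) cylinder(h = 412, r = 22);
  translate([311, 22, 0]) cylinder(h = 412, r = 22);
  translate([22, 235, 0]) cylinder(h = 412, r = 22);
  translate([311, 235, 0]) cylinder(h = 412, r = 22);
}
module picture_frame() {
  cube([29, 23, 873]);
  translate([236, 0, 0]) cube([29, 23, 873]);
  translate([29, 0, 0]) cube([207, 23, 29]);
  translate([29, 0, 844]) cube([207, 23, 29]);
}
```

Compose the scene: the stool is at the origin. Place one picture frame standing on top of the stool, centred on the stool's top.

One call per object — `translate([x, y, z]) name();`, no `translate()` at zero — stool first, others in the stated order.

stool();
translate([34, 117, 435]) picture_frame();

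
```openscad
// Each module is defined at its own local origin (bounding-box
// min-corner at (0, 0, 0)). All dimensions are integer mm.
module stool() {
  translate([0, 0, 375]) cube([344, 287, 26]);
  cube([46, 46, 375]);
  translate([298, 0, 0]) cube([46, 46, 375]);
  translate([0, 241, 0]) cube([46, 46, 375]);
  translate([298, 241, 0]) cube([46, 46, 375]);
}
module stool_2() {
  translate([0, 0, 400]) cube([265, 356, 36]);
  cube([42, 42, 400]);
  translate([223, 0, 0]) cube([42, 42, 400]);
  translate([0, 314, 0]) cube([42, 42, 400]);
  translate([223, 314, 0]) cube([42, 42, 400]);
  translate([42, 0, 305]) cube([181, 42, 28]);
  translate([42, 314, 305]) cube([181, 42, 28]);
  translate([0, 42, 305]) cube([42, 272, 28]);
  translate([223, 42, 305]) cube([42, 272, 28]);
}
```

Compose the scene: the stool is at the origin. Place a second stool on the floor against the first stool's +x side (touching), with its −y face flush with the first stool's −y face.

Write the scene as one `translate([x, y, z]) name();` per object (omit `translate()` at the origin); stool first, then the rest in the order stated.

stool();
translate([344, 0, 0]) stool_2();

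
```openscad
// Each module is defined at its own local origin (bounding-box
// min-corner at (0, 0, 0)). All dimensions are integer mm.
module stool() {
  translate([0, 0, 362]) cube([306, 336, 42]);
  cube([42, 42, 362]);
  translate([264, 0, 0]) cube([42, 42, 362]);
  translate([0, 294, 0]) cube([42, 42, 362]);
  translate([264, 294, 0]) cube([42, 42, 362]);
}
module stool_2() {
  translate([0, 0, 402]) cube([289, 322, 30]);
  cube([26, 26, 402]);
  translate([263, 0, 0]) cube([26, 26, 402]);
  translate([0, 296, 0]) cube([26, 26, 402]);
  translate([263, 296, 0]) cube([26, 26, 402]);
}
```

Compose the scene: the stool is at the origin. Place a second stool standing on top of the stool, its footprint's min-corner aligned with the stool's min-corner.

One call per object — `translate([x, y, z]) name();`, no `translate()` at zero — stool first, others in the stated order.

stool();
translate([0, 0, 404]) stool_2();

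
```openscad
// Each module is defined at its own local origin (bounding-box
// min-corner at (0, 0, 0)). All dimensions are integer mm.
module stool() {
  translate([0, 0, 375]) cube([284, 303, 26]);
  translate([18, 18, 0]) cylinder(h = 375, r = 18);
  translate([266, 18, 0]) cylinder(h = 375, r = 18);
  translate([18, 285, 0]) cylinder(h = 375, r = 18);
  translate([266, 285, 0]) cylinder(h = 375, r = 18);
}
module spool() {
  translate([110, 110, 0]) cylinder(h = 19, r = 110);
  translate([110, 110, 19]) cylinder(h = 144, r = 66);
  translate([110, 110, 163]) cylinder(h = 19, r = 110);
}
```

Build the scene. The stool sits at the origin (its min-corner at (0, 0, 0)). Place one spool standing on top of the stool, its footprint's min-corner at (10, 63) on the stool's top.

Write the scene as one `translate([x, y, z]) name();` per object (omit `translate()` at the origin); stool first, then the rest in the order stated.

stool();
translate([10, 63, 401]) spool();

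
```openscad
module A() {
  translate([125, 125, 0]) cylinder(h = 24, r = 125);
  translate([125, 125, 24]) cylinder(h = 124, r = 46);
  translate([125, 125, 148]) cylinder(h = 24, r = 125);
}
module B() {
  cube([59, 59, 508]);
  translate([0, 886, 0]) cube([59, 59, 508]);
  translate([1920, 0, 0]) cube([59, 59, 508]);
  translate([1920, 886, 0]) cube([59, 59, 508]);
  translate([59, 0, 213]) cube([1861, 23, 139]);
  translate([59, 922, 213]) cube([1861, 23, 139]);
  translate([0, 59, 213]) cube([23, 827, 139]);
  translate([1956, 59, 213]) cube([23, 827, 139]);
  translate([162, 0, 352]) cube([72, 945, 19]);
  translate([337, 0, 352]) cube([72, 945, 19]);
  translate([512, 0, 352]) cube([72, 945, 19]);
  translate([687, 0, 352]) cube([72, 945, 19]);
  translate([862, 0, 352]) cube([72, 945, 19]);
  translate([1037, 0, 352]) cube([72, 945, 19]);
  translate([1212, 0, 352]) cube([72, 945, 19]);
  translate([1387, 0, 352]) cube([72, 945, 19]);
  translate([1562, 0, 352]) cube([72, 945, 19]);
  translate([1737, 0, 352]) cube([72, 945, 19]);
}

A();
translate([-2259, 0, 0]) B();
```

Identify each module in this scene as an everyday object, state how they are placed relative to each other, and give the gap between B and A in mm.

A is a spool. B is a bed frame. The bed frame is on the floor beside the spool on its −x side. The gap between the bed frame and the spool is 280 mm.

The bed frame's nearest face is 280 mm from the spool's −x face.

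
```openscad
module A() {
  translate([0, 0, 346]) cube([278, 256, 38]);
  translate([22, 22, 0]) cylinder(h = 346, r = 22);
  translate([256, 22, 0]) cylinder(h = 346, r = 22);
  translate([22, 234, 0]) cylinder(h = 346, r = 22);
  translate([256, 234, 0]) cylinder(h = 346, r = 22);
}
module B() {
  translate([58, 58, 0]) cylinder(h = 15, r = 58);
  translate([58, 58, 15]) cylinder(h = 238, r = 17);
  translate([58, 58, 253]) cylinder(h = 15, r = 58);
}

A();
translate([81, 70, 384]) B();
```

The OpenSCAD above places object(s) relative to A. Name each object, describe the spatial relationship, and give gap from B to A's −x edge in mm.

The spool's min-x is at 81; the stool's min-x is 0; gap = 81 mm.

A is a stool. B is a spool. The spool is on top of the stool, centred. The gap from the spool to the stool's −x edge is 81 mm.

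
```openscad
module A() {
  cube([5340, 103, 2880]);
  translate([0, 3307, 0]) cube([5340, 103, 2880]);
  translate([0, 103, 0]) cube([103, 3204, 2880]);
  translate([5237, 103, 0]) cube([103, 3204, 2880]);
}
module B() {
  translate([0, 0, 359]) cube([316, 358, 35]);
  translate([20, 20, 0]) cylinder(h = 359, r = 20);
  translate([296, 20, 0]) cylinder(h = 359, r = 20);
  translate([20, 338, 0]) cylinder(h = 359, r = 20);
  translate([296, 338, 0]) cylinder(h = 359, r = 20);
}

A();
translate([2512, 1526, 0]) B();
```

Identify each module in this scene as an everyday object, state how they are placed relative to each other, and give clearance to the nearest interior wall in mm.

A is a house frame. B is a stool. The stool sits inside the house frame, centred. The clearance to the nearest interior wall is 1423 mm.

Clearances: x = 2409, y = 1423; minimum 1423 mm.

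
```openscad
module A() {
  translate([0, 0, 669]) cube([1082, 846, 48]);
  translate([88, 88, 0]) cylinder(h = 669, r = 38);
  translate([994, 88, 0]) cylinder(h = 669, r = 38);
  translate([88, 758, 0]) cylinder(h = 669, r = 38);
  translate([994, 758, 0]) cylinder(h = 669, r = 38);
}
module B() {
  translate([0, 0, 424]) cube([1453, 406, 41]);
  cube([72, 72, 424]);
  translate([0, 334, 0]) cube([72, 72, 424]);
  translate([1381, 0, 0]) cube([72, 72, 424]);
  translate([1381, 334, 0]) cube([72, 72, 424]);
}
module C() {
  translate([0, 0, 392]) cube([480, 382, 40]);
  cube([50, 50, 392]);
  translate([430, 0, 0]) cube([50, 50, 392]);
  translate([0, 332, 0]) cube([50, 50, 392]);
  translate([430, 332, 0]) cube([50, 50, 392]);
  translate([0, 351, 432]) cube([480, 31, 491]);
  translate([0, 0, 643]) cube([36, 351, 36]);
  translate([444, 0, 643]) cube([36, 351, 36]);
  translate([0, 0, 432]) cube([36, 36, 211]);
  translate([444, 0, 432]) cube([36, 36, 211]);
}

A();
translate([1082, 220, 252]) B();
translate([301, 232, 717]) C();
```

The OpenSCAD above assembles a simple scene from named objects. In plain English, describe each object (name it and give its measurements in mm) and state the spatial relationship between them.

A is a table with a 1082×846 mm rectangular top, 48 mm thick, top surface at z = 717 mm, supported by four round legs of 76 mm diameter, each leg's bounding box inset 50 mm from the nearest pair of top edges, running from the floor.

B is a bench: a 1453×406 mm seat slab, 41 mm thick, top at z = 465 mm, on four 72×72 mm square legs flush with the seat corners and standing on z = 0.

C is a chair. The seat is a 480×382×40 mm slab with its top at z = 432 mm, on four 50×50 mm corner legs (flush with the seat edges, standing on z = 0). A flat backrest 31 mm thick, 491 mm tall, spans the full seat width and rises from the seat top along its +y edge, rear face flush with the rear of the seat. Two armrests of 36×36 mm section run along each side from the seat's front edge to the front of the backrest, top faces 247 mm above the seat top and outer faces flush with the seat's x-edges; a 36×36 mm post under the front of each armrest stands on the seat at the front corner.

The bench is beside the table with their tops flush at z = 717. The chair is on top of the table, centred.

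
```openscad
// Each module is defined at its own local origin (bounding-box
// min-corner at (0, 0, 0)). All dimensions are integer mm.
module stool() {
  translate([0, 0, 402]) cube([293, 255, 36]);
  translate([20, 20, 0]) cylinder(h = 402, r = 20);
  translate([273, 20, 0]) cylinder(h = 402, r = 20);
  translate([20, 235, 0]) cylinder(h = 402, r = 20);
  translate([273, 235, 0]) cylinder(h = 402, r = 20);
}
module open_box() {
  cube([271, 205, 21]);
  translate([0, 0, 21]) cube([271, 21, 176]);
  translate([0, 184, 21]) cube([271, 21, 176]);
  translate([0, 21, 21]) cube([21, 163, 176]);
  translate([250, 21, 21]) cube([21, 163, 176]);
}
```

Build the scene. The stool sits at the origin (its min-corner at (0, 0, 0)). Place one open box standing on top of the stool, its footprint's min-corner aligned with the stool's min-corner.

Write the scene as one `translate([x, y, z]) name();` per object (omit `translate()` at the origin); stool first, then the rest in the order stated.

stool();
translate([0, 0, 438]) open_box();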